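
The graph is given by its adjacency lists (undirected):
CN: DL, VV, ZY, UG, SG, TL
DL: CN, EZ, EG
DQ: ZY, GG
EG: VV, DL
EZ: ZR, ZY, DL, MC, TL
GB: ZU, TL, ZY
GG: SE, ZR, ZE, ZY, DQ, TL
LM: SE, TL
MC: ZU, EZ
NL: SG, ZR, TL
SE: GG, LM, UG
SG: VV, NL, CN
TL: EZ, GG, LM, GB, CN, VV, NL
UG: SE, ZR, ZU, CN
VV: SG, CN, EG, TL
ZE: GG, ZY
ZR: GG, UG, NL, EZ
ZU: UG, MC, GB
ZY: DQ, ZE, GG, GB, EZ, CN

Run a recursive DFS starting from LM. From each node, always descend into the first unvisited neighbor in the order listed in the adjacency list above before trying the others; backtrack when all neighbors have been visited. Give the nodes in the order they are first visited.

LM, SE, GG, ZR, UG, ZU, MC, EZ, ZY, DQ, ZE, GB, TL, CN, DL, EG, VV, SG, NL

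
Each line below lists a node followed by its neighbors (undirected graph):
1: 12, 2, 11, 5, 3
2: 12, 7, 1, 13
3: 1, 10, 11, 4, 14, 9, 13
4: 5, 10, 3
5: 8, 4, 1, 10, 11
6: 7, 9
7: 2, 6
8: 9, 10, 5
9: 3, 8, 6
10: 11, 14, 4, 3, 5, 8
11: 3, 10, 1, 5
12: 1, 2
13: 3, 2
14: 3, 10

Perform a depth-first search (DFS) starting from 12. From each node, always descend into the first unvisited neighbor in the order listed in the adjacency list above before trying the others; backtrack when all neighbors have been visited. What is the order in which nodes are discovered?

12, 1, 2, 7, 6, 9, 3, 10, 11, 5, 8, 4, 14, 13

Visit 12
12 → 1
1 → 2
2 → 7
7 → 6
6 → 9
9 → 3
3 → 10
10 → 11
11 → 5
5 → 8
5 → 4
10 → 14
3 → 13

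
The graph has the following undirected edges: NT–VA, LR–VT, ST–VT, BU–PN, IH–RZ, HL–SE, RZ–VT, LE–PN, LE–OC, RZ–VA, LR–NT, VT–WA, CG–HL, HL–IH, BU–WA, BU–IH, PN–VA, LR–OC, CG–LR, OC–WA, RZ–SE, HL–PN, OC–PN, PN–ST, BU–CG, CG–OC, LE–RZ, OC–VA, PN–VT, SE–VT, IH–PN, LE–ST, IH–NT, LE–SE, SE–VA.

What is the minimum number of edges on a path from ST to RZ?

2

Level 0: ST
Level 1: LE, PN, VT
Level 2: BU, HL, IH, LR, OC, RZ, SE, VA, WA
Level 3: CG, NT
RZ first appears at level 2.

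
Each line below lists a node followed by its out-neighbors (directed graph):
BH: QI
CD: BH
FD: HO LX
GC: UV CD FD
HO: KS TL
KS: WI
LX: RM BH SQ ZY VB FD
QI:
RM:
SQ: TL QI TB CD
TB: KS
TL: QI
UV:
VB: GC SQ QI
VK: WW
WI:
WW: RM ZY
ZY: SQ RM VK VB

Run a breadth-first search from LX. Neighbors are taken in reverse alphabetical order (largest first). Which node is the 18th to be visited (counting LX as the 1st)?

WI

Visit LX; enqueue ZY, VB, SQ, RM, FD, BH → queue [ZY, VB, SQ, RM, FD, BH]
Visit ZY; enqueue VK → queue [VB, SQ, RM, FD, BH, VK]
Visit VB; enqueue QI, GC → queue [SQ, RM, FD, BH, VK, QI, GC]
Visit SQ; enqueue TL, TB, CD → queue [RM, FD, BH, VK, QI, GC, TL, TB, CD]
Visit RM → queue [FD, BH, VK, QI, GC, TL, TB, CD]
Visit FD; enqueue HO → queue [BH, VK, QI, GC, TL, TB, CD, HO]
Visit BH → queue [VK, QI, GC, TL, TB, CD, HO]
Visit VK; enqueue WW → queue [QI, GC, TL, TB, CD, HO, WW]
Visit QI → queue [GC, TL, TB, CD, HO, WW]
Visit GC; enqueue UV → queue [TL, TB, CD, HO, WW, UV]
Visit TL → queue [TB, CD, HO, WW, UV]
Visit TB; enqueue KS → queue [CD, HO, WW, UV, KS]
Visit CD → queue [HO, WW, UV, KS]
Visit HO → queue [WW, UV, KS]
Visit WW → queue [UV, KS]
Visit UV → queue [KS]
Visit KS; enqueue WI → queue [WI]
Visit WI → queue []

Visit order: LX, ZY, VB, SQ, RM, FD, BH, VK, QI, GC, TL, TB, CD, HO, WW, UV, KS, WI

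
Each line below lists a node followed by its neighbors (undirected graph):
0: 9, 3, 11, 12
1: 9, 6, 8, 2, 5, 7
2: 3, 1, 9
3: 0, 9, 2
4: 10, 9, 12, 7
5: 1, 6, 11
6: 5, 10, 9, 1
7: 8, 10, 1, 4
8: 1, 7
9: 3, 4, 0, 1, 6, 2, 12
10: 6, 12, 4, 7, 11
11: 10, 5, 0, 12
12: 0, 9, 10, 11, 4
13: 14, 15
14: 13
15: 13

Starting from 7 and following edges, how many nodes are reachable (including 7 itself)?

13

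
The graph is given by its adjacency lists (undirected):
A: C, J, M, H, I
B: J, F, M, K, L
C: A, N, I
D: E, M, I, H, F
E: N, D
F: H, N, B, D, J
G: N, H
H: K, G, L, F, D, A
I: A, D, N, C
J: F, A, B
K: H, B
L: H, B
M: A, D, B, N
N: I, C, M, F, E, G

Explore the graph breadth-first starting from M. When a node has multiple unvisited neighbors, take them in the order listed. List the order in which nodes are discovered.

M → A → D → B → N → C → J → H → I → E → F → K → L → G

Visit M; enqueue A, D, B, N → queue [A, D, B, N]
Visit A; enqueue C, J, H, I → queue [D, B, N, C, J, H, I]
Visit D; enqueue E, F → queue [B, N, C, J, H, I, E, F]
Visit B; enqueue K, L → queue [N, C, J, H, I, E, F, K, L]
Visit N; enqueue G → queue [C, J, H, I, E, F, K, L, G]
Visit C → queue [J, H, I, E, F, K, L, G]
Visit J → queue [H, I, E, F, K, L, G]
Visit H → queue [I, E, F, K, L, G]
Visit I → queue [E, F, K, L, G]
Visit E → queue [F, K, L, G]
Visit F → queue [K, L, G]
Visit K → queue [L, G]
Visit L → queue [G]
Visit G → queue []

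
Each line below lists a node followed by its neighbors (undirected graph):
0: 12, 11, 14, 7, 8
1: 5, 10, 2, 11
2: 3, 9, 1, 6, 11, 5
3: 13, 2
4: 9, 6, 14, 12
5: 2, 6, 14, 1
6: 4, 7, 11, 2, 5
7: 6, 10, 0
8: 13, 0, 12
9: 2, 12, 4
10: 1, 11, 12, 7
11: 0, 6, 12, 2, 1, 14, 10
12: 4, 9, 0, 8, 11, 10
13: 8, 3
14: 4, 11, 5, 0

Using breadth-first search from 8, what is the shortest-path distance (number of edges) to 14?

Level 0: 8
Level 1: 0, 12, 13
Level 2: 3, 4, 7, 9, 10, 11, 14
Level 3: 1, 2, 5, 6
14 first appears at level 2.

2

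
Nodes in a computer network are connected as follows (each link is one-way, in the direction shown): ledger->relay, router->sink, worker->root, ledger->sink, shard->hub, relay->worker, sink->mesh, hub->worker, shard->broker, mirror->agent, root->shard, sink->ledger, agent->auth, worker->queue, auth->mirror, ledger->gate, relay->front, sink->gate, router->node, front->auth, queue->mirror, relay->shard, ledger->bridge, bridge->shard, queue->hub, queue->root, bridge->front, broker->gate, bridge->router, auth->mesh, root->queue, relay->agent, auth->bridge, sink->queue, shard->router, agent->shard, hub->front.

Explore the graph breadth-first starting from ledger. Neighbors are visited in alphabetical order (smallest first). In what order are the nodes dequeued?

Visit ledger; enqueue bridge, gate, relay, sink → queue [bridge, gate, relay, sink]
Visit bridge; enqueue front, router, shard → queue [gate, relay, sink, front, router, shard]
Visit gate → queue [relay, sink, front, router, shard]
Visit relay; enqueue agent, worker → queue [sink, front, router, shard, agent, worker]
Visit sink; enqueue mesh, queue → queue [front, router, shard, agent, worker, mesh, queue]
Visit front; enqueue auth → queue [router, shard, agent, worker, mesh, queue, auth]
Visit router; enqueue node → queue [shard, agent, worker, mesh, queue, auth, node]
Visit shard; enqueue broker, hub → queue [agent, worker, mesh, queue, auth, node, broker, hub]
Visit agent → queue [worker, mesh, queue, auth, node, broker, hub]
Visit worker; enqueue root → queue [mesh, queue, auth, node, broker, hub, root]
Visit mesh → queue [queue, auth, node, broker, hub, root]
Visit queue; enqueue mirror → queue [auth, node, broker, hub, root, mirror]
Visit auth → queue [node, broker, hub, root, mirror]
Visit node → queue [broker, hub, root, mirror]
Visit broker → queue [hub, root, mirror]
Visit hub → queue [root, mirror]
Visit root → queue [mirror]
Visit mirror → queue []

ledger → bridge → gate → relay → sink → front → router → shard → agent → worker → mesh → queue → auth → node → broker → hub → root → mirror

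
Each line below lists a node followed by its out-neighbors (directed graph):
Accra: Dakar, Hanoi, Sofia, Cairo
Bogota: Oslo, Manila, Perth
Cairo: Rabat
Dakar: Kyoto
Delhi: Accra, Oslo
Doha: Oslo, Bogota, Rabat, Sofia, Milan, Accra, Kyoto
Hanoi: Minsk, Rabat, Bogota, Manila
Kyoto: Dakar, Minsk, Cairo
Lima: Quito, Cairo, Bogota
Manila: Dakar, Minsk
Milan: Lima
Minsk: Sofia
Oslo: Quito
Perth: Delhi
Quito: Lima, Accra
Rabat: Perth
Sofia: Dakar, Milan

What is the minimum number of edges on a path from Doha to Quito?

Level 0: Doha
Level 1: Accra, Bogota, Kyoto, Milan, Oslo, Rabat, Sofia
Level 2: Cairo, Dakar, Hanoi, Lima, Manila, Minsk, Perth, Quito
Level 3: Delhi
Quito first appears at level 2.

2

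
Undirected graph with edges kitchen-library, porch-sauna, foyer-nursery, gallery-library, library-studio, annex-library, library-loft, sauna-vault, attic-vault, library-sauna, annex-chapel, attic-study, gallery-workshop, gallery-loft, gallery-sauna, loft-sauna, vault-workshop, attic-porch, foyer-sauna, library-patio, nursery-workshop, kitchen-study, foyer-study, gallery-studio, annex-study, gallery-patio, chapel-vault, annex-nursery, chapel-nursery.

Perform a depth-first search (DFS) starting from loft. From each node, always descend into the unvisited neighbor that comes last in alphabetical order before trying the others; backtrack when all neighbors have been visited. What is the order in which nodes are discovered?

loft, sauna, vault, workshop, nursery, foyer, study, kitchen, library, studio, gallery, patio, annex, chapel, attic, porch

Visit loft
loft → sauna
sauna → vault
vault → workshop
workshop → nursery
nursery → foyer
foyer → study
study → kitchen
kitchen → library
library → studio
studio → gallery
gallery → patio
library → annex
annex → chapel
study → attic
attic → porch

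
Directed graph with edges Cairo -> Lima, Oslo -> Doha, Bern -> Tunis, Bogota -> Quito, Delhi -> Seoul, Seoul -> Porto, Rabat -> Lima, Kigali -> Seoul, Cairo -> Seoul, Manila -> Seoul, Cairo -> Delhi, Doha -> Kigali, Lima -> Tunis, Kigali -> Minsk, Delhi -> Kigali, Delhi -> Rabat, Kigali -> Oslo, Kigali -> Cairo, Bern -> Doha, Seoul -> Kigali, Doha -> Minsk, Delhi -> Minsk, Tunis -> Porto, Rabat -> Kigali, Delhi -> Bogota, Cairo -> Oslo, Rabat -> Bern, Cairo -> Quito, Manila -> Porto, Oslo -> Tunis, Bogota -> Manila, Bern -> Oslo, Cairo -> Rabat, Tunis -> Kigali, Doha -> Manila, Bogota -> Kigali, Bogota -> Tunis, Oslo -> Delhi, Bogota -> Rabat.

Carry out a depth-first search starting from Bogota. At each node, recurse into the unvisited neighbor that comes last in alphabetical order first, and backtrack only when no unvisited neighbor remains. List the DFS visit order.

Bogota Tunis Porto Kigali Seoul Oslo Doha Minsk Manila Delhi Rabat Lima Bern Cairo Quito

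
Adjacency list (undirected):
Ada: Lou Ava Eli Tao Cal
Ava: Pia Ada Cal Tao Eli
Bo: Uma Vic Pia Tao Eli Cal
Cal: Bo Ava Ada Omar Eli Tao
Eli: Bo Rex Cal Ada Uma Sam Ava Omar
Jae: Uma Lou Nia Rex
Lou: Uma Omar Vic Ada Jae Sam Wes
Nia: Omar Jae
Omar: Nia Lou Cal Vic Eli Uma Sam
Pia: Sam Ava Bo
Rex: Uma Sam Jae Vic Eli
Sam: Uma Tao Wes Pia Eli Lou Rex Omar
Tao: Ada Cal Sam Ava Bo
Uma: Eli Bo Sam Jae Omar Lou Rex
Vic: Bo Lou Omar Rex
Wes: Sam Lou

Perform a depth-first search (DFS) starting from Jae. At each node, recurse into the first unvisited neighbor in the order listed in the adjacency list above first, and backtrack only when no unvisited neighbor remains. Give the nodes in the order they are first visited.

Visit Jae
Jae → Uma
Uma → Eli
Eli → Bo
Bo → Vic
Vic → Lou
Lou → Omar
Omar → Nia
Omar → Cal
Cal → Ava
Ava → Pia
Pia → Sam
Sam → Tao
Tao → Ada
Sam → Wes
Sam → Rex

Jae Uma Eli Bo Vic Lou Omar Nia Cal Ava Pia Sam Tao Ada Wes Rex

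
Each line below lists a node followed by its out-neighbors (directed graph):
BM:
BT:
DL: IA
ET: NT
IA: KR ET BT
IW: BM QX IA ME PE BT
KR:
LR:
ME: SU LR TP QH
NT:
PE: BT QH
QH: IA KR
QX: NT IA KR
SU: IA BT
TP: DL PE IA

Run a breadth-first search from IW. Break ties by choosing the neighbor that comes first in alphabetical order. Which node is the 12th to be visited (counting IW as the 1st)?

SU

Visit IW; enqueue BM, BT, IA, ME, PE, QX → queue [BM, BT, IA, ME, PE, QX]
Visit BM → queue [BT, IA, ME, PE, QX]
Visit BT → queue [IA, ME, PE, QX]
Visit IA; enqueue ET, KR → queue [ME, PE, QX, ET, KR]
Visit ME; enqueue LR, QH, SU, TP → queue [PE, QX, ET, KR, LR, QH, SU, TP]
Visit PE → queue [QX, ET, KR, LR, QH, SU, TP]
Visit QX; enqueue NT → queue [ET, KR, LR, QH, SU, TP, NT]
Visit ET → queue [KR, LR, QH, SU, TP, NT]
Visit KR → queue [LR, QH, SU, TP, NT]
Visit LR → queue [QH, SU, TP, NT]
Visit QH → queue [SU, TP, NT]
Visit SU → queue [TP, NT]
Visit TP; enqueue DL → queue [NT, DL]
Visit NT → queue [DL]
Visit DL → queue []

Visit order: IW, BM, BT, IA, ME, PE, QX, ET, KR, LR, QH, SU, TP, NT, DL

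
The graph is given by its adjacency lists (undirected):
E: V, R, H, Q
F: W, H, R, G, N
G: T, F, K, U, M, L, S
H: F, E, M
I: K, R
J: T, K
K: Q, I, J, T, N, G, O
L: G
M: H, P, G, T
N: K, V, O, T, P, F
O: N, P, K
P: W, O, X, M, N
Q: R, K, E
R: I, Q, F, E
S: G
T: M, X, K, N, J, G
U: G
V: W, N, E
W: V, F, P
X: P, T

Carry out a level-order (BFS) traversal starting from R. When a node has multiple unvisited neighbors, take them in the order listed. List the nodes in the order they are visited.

R → I → Q → F → E → K → W → H → G → N → V → J → T → O → P → M → U → L → S → X

Visit R; enqueue I, Q, F, E → queue [I, Q, F, E]
Visit I; enqueue K → queue [Q, F, E, K]
Visit Q → queue [F, E, K]
Visit F; enqueue W, H, G, N → queue [E, K, W, H, G, N]
Visit E; enqueue V → queue [K, W, H, G, N, V]
Visit K; enqueue J, T, O → queue [W, H, G, N, V, J, T, O]
Visit W; enqueue P → queue [H, G, N, V, J, T, O, P]
Visit H; enqueue M → queue [G, N, V, J, T, O, P, M]
Visit G; enqueue U, L, S → queue [N, V, J, T, O, P, M, U, L, S]
Visit N → queue [V, J, T, O, P, M, U, L, S]
Visit V → queue [J, T, O, P, M, U, L, S]
Visit J → queue [T, O, P, M, U, L, S]
Visit T; enqueue X → queue [O, P, M, U, L, S, X]
Visit O → queue [P, M, U, L, S, X]
Visit P → queue [M, U, L, S, X]
Visit M → queue [U, L, S, X]
Visit U → queue [L, S, X]
Visit L → queue [S, X]
Visit S → queue [X]
Visit X → queue []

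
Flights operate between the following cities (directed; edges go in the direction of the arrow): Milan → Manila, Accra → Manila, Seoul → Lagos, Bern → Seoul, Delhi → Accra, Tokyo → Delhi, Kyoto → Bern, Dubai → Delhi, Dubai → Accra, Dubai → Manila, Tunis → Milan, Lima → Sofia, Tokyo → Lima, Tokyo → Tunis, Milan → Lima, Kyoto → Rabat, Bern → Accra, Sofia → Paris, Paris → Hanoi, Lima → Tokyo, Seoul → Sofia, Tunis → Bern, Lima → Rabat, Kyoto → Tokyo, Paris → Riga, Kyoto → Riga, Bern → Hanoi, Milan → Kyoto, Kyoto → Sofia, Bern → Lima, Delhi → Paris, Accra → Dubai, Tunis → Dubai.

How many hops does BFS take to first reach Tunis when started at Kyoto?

2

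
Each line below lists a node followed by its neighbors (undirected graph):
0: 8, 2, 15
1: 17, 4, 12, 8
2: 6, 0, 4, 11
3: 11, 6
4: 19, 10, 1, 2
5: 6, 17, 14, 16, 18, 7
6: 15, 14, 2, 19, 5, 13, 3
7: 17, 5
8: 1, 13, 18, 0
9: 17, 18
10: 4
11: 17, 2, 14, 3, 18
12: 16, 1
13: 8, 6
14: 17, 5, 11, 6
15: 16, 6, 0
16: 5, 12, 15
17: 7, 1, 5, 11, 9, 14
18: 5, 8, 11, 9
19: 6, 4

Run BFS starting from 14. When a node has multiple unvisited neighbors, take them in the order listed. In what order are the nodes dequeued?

14 17 5 11 6 7 1 9 16 18 2 3 15 19 13 4 12 8 0 10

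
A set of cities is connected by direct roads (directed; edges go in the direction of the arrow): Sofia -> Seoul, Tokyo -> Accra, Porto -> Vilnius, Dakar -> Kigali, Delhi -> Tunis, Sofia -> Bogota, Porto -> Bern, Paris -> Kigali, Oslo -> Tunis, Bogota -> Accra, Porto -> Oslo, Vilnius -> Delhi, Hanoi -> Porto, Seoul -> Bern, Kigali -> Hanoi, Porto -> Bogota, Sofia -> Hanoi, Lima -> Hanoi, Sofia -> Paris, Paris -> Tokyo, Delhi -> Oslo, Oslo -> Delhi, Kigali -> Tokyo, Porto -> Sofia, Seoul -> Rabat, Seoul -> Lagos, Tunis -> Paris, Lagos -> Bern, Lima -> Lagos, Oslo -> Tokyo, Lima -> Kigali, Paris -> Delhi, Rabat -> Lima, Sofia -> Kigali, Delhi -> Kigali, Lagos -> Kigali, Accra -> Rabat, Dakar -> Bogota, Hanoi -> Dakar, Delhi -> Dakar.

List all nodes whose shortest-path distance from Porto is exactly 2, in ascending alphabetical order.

Level 0: Porto
Level 1: Bern, Bogota, Oslo, Sofia, Vilnius
Level 2: Accra, Delhi, Hanoi, Kigali, Paris, Seoul, Tokyo, Tunis
Level 3: Dakar, Lagos, Rabat
Level 4: Lima

Accra, Delhi, Hanoi, Kigali, Paris, Seoul, Tokyo, Tunis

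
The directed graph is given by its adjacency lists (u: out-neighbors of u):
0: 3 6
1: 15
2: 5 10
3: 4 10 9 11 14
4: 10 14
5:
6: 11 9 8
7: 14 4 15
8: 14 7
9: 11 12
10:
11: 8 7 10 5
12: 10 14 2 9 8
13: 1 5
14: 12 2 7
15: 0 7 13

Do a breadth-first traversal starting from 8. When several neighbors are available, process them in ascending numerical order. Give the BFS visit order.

8 -> 7 -> 14 -> 4 -> 15 -> 2 -> 12 -> 10 -> 0 -> 13 -> 5 -> 9 -> 3 -> 6 -> 1 -> 11

Visit 8; enqueue 7, 14 → queue [7, 14]
Visit 7; enqueue 4, 15 → queue [14, 4, 15]
Visit 14; enqueue 2, 12 → queue [4, 15, 2, 12]
Visit 4; enqueue 10 → queue [15, 2, 12, 10]
Visit 15; enqueue 0, 13 → queue [2, 12, 10, 0, 13]
Visit 2; enqueue 5 → queue [12, 10, 0, 13, 5]
Visit 12; enqueue 9 → queue [10, 0, 13, 5, 9]
Visit 10 → queue [0, 13, 5, 9]
Visit 0; enqueue 3, 6 → queue [13, 5, 9, 3, 6]
Visit 13; enqueue 1 → queue [5, 9, 3, 6, 1]
Visit 5 → queue [9, 3, 6, 1]
Visit 9; enqueue 11 → queue [3, 6, 1, 11]
Visit 3 → queue [6, 1, 11]
Visit 6 → queue [1, 11]
Visit 1 → queue [11]
Visit 11 → queue []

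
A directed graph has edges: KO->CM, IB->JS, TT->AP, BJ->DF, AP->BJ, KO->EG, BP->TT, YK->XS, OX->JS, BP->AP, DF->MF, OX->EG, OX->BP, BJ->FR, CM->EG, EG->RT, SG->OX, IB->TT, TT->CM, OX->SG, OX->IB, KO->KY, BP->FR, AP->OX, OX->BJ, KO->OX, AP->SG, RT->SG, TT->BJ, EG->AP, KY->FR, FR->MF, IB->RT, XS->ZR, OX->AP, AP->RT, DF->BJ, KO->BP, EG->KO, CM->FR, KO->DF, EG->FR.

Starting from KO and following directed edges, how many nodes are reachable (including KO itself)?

16

BFS from KO visits: KO, BP, CM, DF, EG, KY, OX, AP, FR, TT, BJ, MF, RT, IB, JS, SG
Reachable nodes: 16 of 19 total.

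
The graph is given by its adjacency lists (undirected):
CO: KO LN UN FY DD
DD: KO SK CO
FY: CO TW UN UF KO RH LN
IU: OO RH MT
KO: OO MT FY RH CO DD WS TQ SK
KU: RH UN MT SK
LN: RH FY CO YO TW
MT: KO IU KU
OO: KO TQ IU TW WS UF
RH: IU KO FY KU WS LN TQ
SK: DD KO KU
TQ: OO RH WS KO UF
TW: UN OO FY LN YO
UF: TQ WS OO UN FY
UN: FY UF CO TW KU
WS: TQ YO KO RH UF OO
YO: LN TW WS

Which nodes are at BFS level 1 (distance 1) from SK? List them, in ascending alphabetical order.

DD, KO, KU

Level 0: SK
Level 1: DD, KO, KU
Level 2: CO, FY, MT, OO, RH, TQ, UN, WS
Level 3: IU, LN, TW, UF, YO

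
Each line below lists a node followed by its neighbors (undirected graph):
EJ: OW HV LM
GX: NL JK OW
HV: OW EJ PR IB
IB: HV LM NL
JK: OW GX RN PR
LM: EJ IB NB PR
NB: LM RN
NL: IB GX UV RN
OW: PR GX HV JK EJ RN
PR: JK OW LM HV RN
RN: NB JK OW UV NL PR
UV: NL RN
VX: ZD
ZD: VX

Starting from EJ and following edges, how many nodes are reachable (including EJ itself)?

BFS from EJ visits: EJ, OW, HV, LM, PR, GX, JK, RN, IB, NB, NL, UV
Reachable nodes: 12 of 14 total.

12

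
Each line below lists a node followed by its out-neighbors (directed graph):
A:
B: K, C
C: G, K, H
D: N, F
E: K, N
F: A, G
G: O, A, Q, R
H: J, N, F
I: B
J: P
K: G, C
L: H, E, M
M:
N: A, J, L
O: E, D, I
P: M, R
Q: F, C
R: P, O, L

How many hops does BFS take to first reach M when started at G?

3

Level 0: G
Level 1: A, O, Q, R
Level 2: C, D, E, F, I, L, P
Level 3: B, H, K, M, N
Level 4: J
M first appears at level 3.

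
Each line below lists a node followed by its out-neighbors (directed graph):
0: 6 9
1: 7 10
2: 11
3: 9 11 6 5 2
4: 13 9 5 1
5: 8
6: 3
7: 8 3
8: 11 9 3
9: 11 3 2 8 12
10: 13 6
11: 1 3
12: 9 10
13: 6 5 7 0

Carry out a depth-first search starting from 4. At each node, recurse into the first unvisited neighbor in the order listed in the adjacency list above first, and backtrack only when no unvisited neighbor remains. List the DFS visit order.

Visit 4
4 → 13
13 → 6
6 → 3
3 → 9
9 → 11
11 → 1
1 → 7
7 → 8
1 → 10
9 → 2
9 → 12
3 → 5
13 → 0

4 13 6 3 9 11 1 7 8 10 2 12 5 0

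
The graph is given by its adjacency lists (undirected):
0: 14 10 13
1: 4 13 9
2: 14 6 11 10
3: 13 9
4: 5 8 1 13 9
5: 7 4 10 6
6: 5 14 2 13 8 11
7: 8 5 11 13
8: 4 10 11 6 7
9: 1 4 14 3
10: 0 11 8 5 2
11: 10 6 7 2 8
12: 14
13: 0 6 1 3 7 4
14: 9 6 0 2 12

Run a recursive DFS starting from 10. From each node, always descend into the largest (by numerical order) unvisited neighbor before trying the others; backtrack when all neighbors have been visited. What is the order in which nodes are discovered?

10, 11, 8, 7, 13, 6, 14, 12, 9, 4, 5, 1, 3, 2, 0

Visit 10
10 → 11
11 → 8
8 → 7
7 → 13
13 → 6
6 → 14
14 → 12
14 → 9
9 → 4
4 → 5
4 → 1
9 → 3
14 → 2
14 → 0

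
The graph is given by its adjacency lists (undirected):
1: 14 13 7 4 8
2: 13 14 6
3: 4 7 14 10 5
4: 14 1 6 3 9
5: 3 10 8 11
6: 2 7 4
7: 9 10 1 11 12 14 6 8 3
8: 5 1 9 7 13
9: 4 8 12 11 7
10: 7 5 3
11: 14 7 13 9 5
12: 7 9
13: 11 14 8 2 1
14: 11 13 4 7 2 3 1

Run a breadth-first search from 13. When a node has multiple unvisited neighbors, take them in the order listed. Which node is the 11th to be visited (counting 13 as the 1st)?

Visit 13; enqueue 11, 14, 8, 2, 1 → queue [11, 14, 8, 2, 1]
Visit 11; enqueue 7, 9, 5 → queue [14, 8, 2, 1, 7, 9, 5]
Visit 14; enqueue 4, 3 → queue [8, 2, 1, 7, 9, 5, 4, 3]
Visit 8 → queue [2, 1, 7, 9, 5, 4, 3]
Visit 2; enqueue 6 → queue [1, 7, 9, 5, 4, 3, 6]
Visit 1 → queue [7, 9, 5, 4, 3, 6]
Visit 7; enqueue 10, 12 → queue [9, 5, 4, 3, 6, 10, 12]
Visit 9 → queue [5, 4, 3, 6, 10, 12]
Visit 5 → queue [4, 3, 6, 10, 12]
Visit 4 → queue [3, 6, 10, 12]
Visit 3 → queue [6, 10, 12]
Visit 6 → queue [10, 12]
Visit 10 → queue [12]
Visit 12 → queue []

Visit order: 13, 11, 14, 8, 2, 1, 7, 9, 5, 4, 3, 6, 10, 12

3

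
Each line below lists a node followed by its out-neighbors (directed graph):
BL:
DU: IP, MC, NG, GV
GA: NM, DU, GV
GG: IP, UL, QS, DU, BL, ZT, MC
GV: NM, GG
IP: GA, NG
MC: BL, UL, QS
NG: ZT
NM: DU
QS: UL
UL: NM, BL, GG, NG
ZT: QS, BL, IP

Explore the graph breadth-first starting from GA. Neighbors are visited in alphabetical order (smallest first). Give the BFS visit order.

Visit GA; enqueue DU, GV, NM → queue [DU, GV, NM]
Visit DU; enqueue IP, MC, NG → queue [GV, NM, IP, MC, NG]
Visit GV; enqueue GG → queue [NM, IP, MC, NG, GG]
Visit NM → queue [IP, MC, NG, GG]
Visit IP → queue [MC, NG, GG]
Visit MC; enqueue BL, QS, UL → queue [NG, GG, BL, QS, UL]
Visit NG; enqueue ZT → queue [GG, BL, QS, UL, ZT]
Visit GG → queue [BL, QS, UL, ZT]
Visit BL → queue [QS, UL, ZT]
Visit QS → queue [UL, ZT]
Visit UL → queue [ZT]
Visit ZT → queue []

GA, DU, GV, NM, IP, MC, NG, GG, BL, QS, UL, ZT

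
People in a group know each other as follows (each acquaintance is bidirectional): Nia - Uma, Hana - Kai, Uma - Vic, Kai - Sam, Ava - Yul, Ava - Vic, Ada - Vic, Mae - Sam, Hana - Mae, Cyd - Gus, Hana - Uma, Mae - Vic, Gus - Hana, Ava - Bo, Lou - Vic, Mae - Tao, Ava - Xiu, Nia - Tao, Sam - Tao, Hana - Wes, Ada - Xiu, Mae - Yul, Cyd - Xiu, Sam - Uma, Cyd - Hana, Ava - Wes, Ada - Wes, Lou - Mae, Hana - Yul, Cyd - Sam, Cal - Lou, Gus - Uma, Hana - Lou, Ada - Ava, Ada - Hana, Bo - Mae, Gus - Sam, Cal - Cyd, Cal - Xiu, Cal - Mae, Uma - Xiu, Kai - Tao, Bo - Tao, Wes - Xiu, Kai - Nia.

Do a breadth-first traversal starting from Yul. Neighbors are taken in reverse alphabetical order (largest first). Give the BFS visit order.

Yul -> Mae -> Hana -> Ava -> Vic -> Tao -> Sam -> Lou -> Cal -> Bo -> Wes -> Uma -> Kai -> Gus -> Cyd -> Ada -> Xiu -> Nia

Visit Yul; enqueue Mae, Hana, Ava → queue [Mae, Hana, Ava]
Visit Mae; enqueue Vic, Tao, Sam, Lou, Cal, Bo → queue [Hana, Ava, Vic, Tao, Sam, Lou, Cal, Bo]
Visit Hana; enqueue Wes, Uma, Kai, Gus, Cyd, Ada → queue [Ava, Vic, Tao, Sam, Lou, Cal, Bo, Wes, Uma, Kai, Gus, Cyd, Ada]
Visit Ava; enqueue Xiu → queue [Vic, Tao, Sam, Lou, Cal, Bo, Wes, Uma, Kai, Gus, Cyd, Ada, Xiu]
Visit Vic → queue [Tao, Sam, Lou, Cal, Bo, Wes, Uma, Kai, Gus, Cyd, Ada, Xiu]
Visit Tao; enqueue Nia → queue [Sam, Lou, Cal, Bo, Wes, Uma, Kai, Gus, Cyd, Ada, Xiu, Nia]
Visit Sam → queue [Lou, Cal, Bo, Wes, Uma, Kai, Gus, Cyd, Ada, Xiu, Nia]
Visit Lou → queue [Cal, Bo, Wes, Uma, Kai, Gus, Cyd, Ada, Xiu, Nia]
Visit Cal → queue [Bo, Wes, Uma, Kai, Gus, Cyd, Ada, Xiu, Nia]
Visit Bo → queue [Wes, Uma, Kai, Gus, Cyd, Ada, Xiu, Nia]
Visit Wes → queue [Uma, Kai, Gus, Cyd, Ada, Xiu, Nia]
Visit Uma → queue [Kai, Gus, Cyd, Ada, Xiu, Nia]
Visit Kai → queue [Gus, Cyd, Ada, Xiu, Nia]
Visit Gus → queue [Cyd, Ada, Xiu, Nia]
Visit Cyd → queue [Ada, Xiu, Nia]
Visit Ada → queue [Xiu, Nia]
Visit Xiu → queue [Nia]
Visit Nia → queue []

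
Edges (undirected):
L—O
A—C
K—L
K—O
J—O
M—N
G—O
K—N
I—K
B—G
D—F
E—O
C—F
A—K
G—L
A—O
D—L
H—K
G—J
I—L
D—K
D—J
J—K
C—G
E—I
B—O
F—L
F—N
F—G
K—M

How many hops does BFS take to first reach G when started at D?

2

Level 0: D
Level 1: F, J, K, L
Level 2: A, C, G, H, I, M, N, O
Level 3: B, E
G first appears at level 2.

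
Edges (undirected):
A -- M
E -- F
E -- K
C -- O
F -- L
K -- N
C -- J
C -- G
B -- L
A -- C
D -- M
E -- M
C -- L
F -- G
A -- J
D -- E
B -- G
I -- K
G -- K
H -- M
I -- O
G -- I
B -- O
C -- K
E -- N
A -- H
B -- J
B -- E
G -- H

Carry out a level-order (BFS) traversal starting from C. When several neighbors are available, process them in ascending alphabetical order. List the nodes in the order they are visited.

C, A, G, J, K, L, O, H, M, B, F, I, E, N, D

Visit C; enqueue A, G, J, K, L, O → queue [A, G, J, K, L, O]
Visit A; enqueue H, M → queue [G, J, K, L, O, H, M]
Visit G; enqueue B, F, I → queue [J, K, L, O, H, M, B, F, I]
Visit J → queue [K, L, O, H, M, B, F, I]
Visit K; enqueue E, N → queue [L, O, H, M, B, F, I, E, N]
Visit L → queue [O, H, M, B, F, I, E, N]
Visit O → queue [H, M, B, F, I, E, N]
Visit H → queue [M, B, F, I, E, N]
Visit M; enqueue D → queue [B, F, I, E, N, D]
Visit B → queue [F, I, E, N, D]
Visit F → queue [I, E, N, D]
Visit I → queue [E, N, D]
Visit E → queue [N, D]
Visit N → queue [D]
Visit D → queue []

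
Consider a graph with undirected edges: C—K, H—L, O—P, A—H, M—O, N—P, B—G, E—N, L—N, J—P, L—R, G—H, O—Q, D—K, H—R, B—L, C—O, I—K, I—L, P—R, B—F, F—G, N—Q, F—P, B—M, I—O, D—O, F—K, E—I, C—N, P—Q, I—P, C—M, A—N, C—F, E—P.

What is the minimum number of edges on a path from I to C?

2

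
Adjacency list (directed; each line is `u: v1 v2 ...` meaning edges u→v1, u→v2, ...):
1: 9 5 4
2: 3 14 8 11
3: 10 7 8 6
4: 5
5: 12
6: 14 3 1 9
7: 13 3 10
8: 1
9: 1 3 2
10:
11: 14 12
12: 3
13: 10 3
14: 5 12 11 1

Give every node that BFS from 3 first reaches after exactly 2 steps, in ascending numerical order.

1, 9, 13, 14

Level 0: 3
Level 1: 6, 7, 8, 10
Level 2: 1, 9, 13, 14
Level 3: 2, 4, 5, 11, 12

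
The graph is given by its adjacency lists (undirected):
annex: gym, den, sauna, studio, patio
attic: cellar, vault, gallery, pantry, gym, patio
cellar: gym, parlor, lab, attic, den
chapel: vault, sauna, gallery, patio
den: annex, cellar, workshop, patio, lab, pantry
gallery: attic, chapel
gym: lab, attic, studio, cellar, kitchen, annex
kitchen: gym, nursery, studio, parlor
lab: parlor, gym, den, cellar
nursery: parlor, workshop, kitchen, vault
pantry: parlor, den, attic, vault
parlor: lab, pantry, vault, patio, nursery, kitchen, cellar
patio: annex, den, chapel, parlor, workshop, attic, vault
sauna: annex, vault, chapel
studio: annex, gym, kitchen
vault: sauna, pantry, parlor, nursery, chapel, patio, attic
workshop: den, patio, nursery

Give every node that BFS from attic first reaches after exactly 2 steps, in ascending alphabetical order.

annex, chapel, den, kitchen, lab, nursery, parlor, sauna, studio, workshop

Level 0: attic
Level 1: cellar, gallery, gym, pantry, patio, vault
Level 2: annex, chapel, den, kitchen, lab, nursery, parlor, sauna, studio, workshop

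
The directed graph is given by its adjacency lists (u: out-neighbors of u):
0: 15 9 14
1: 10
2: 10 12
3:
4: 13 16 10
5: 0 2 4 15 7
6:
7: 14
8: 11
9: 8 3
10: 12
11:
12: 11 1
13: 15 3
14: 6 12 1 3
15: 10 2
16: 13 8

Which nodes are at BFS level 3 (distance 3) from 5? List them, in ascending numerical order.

Level 0: 5
Level 1: 0, 2, 4, 7, 15
Level 2: 9, 10, 12, 13, 14, 16
Level 3: 1, 3, 6, 8, 11

1, 3, 6, 8, 11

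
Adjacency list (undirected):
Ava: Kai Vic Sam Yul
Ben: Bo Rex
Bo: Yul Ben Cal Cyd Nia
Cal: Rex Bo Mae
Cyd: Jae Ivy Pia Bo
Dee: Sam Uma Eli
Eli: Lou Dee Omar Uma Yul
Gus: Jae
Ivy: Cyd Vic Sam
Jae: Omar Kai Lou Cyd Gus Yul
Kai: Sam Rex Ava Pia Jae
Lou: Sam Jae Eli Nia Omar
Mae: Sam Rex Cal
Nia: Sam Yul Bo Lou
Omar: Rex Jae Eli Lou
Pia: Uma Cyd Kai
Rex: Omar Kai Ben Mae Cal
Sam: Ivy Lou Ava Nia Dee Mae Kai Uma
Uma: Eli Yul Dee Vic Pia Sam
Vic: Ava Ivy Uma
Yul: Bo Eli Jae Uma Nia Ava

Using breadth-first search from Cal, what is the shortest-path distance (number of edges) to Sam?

Level 0: Cal
Level 1: Bo, Mae, Rex
Level 2: Ben, Cyd, Kai, Nia, Omar, Sam, Yul
Level 3: Ava, Dee, Eli, Ivy, Jae, Lou, Pia, Uma
Level 4: Gus, Vic
Sam first appears at level 2.

2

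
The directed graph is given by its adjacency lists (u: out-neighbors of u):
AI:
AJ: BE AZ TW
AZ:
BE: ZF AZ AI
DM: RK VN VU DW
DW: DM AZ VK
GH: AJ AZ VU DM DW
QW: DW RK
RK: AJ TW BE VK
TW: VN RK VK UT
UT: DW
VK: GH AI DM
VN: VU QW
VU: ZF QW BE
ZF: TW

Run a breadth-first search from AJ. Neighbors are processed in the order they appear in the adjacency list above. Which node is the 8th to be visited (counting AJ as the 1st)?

Visit AJ; enqueue BE, AZ, TW → queue [BE, AZ, TW]
Visit BE; enqueue ZF, AI → queue [AZ, TW, ZF, AI]
Visit AZ → queue [TW, ZF, AI]
Visit TW; enqueue VN, RK, VK, UT → queue [ZF, AI, VN, RK, VK, UT]
Visit ZF → queue [AI, VN, RK, VK, UT]
Visit AI → queue [VN, RK, VK, UT]
Visit VN; enqueue VU, QW → queue [RK, VK, UT, VU, QW]
Visit RK → queue [VK, UT, VU, QW]
Visit VK; enqueue GH, DM → queue [UT, VU, QW, GH, DM]
Visit UT; enqueue DW → queue [VU, QW, GH, DM, DW]
Visit VU → queue [QW, GH, DM, DW]
Visit QW → queue [GH, DM, DW]
Visit GH → queue [DM, DW]
Visit DM → queue [DW]
Visit DW → queue []

Visit order: AJ, BE, AZ, TW, ZF, AI, VN, RK, VK, UT, VU, QW, GH, DM, DW

RK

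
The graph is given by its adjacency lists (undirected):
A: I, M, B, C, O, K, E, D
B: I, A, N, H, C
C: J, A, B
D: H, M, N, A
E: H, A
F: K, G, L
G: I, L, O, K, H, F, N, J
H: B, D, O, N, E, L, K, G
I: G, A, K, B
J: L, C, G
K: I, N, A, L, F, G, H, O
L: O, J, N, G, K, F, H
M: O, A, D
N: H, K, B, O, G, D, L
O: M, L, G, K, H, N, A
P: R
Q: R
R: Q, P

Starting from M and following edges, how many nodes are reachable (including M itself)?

15

BFS from M visits: M, O, A, D, L, G, K, H, N, I, B, C, E, J, F
Reachable nodes: 15 of 18 total.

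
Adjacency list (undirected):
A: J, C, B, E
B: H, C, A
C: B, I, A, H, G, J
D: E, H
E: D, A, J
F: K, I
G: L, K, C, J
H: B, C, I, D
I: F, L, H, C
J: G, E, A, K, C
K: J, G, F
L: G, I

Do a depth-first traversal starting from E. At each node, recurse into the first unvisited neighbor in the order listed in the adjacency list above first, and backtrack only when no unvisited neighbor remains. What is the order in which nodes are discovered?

Visit E
E → D
D → H
H → B
B → C
C → I
I → F
F → K
K → J
J → G
G → L
J → A

E -> D -> H -> B -> C -> I -> F -> K -> J -> G -> L -> A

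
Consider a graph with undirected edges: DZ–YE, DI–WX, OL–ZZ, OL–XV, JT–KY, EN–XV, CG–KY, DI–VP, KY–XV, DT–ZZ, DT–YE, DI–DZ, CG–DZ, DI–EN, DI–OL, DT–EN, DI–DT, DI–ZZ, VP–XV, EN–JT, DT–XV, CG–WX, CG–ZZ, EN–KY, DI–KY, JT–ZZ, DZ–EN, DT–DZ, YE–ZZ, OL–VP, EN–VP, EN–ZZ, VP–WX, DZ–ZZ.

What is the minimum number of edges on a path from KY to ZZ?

Level 0: KY
Level 1: CG, DI, EN, JT, XV
Level 2: DT, DZ, OL, VP, WX, ZZ
Level 3: YE
ZZ first appears at level 2.

2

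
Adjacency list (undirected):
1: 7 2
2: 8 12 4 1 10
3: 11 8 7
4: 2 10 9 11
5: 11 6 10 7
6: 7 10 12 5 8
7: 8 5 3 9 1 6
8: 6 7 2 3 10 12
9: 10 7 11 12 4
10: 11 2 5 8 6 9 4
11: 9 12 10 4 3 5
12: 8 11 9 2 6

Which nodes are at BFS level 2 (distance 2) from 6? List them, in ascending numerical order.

1, 2, 3, 4, 9, 11

Level 0: 6
Level 1: 5, 7, 8, 10, 12
Level 2: 1, 2, 3, 4, 9, 11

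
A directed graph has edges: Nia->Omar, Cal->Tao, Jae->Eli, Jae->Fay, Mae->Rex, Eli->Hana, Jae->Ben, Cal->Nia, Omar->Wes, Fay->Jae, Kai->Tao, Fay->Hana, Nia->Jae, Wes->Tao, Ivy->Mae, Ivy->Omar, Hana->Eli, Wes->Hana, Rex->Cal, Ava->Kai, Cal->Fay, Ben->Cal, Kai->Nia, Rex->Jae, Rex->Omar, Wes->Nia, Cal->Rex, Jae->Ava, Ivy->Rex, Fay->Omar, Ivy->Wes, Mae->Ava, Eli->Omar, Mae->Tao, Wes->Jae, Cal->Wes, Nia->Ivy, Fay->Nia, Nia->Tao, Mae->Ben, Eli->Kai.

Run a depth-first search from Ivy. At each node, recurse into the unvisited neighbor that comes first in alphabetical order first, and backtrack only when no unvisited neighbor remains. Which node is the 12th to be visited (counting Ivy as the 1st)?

Omar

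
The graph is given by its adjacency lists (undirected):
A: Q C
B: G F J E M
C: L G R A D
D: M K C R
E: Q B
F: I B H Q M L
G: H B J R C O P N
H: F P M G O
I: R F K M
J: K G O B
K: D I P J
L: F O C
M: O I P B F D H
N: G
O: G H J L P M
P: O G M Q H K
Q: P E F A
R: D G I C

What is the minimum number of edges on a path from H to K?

2

Level 0: H
Level 1: F, G, M, O, P
Level 2: B, C, D, I, J, K, L, N, Q, R
Level 3: A, E
K first appears at level 2.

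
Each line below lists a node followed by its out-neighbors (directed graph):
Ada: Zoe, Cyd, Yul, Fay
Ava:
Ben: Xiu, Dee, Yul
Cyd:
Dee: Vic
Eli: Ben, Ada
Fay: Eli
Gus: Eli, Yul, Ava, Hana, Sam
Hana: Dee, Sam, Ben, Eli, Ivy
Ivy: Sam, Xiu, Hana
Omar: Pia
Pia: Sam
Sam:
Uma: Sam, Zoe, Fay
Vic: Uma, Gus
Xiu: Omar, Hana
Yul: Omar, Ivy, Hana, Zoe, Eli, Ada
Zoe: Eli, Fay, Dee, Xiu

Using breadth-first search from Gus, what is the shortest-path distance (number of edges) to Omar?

Level 0: Gus
Level 1: Ava, Eli, Hana, Sam, Yul
Level 2: Ada, Ben, Dee, Ivy, Omar, Zoe
Level 3: Cyd, Fay, Pia, Vic, Xiu
Level 4: Uma
Omar first appears at level 2.

2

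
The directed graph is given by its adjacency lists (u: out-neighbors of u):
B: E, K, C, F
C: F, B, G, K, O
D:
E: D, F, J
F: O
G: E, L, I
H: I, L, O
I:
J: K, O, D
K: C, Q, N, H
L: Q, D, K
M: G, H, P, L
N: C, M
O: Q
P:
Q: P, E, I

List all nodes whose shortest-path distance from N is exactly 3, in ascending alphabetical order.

Level 0: N
Level 1: C, M
Level 2: B, F, G, H, K, L, O, P
Level 3: D, E, I, Q
Level 4: J

D, E, I, Q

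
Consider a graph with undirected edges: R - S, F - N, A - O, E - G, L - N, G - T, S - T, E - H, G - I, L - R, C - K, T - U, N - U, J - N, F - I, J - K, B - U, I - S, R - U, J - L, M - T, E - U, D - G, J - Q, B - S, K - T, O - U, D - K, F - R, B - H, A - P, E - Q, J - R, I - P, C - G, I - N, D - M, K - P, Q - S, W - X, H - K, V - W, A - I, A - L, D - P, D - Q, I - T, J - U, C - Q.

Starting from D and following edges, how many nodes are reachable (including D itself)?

21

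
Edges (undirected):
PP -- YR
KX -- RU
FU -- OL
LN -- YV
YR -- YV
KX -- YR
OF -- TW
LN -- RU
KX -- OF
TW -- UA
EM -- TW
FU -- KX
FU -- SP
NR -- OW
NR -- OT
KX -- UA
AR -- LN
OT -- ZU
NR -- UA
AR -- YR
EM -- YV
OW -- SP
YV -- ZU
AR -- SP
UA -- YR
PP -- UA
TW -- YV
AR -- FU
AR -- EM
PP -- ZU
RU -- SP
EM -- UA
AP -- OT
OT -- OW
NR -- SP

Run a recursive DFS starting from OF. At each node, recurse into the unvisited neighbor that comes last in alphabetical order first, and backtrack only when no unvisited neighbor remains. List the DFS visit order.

OF, TW, YV, ZU, PP, YR, UA, NR, SP, RU, LN, AR, FU, OL, KX, EM, OW, OT, AP

Visit OF
OF → TW
TW → YV
YV → ZU
ZU → PP
PP → YR
YR → UA
UA → NR
NR → SP
SP → RU
RU → LN
LN → AR
AR → FU
FU → OL
FU → KX
AR → EM
SP → OW
OW → OT
OT → AP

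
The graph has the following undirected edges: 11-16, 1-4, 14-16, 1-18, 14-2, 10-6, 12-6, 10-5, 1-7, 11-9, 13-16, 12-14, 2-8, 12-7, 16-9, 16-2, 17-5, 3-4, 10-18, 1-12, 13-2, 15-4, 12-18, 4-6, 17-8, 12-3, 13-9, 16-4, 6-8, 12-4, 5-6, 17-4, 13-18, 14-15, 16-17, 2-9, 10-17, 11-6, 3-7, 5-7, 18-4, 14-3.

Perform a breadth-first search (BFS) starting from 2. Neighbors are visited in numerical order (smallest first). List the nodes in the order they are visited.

2 -> 8 -> 9 -> 13 -> 14 -> 16 -> 6 -> 17 -> 11 -> 18 -> 3 -> 12 -> 15 -> 4 -> 5 -> 10 -> 1 -> 7

Visit 2; enqueue 8, 9, 13, 14, 16 → queue [8, 9, 13, 14, 16]
Visit 8; enqueue 6, 17 → queue [9, 13, 14, 16, 6, 17]
Visit 9; enqueue 11 → queue [13, 14, 16, 6, 17, 11]
Visit 13; enqueue 18 → queue [14, 16, 6, 17, 11, 18]
Visit 14; enqueue 3, 12, 15 → queue [16, 6, 17, 11, 18, 3, 12, 15]
Visit 16; enqueue 4 → queue [6, 17, 11, 18, 3, 12, 15, 4]
Visit 6; enqueue 5, 10 → queue [17, 11, 18, 3, 12, 15, 4, 5, 10]
Visit 17 → queue [11, 18, 3, 12, 15, 4, 5, 10]
Visit 11 → queue [18, 3, 12, 15, 4, 5, 10]
Visit 18; enqueue 1 → queue [3, 12, 15, 4, 5, 10, 1]
Visit 3; enqueue 7 → queue [12, 15, 4, 5, 10, 1, 7]
Visit 12 → queue [15, 4, 5, 10, 1, 7]
Visit 15 → queue [4, 5, 10, 1, 7]
Visit 4 → queue [5, 10, 1, 7]
Visit 5 → queue [10, 1, 7]
Visit 10 → queue [1, 7]
Visit 1 → queue [7]
Visit 7 → queue []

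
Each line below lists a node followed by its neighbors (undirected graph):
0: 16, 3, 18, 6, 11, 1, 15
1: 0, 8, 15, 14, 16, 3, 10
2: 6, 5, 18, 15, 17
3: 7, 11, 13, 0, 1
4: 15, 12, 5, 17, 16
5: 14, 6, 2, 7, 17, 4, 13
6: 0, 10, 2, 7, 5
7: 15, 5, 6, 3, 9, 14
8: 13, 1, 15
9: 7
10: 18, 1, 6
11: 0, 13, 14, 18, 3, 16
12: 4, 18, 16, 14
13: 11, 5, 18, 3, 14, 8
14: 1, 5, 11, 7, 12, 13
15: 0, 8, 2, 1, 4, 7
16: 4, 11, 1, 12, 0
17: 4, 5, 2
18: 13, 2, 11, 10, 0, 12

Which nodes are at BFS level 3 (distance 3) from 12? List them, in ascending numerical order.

Level 0: 12
Level 1: 4, 14, 16, 18
Level 2: 0, 1, 2, 5, 7, 10, 11, 13, 15, 17
Level 3: 3, 6, 8, 9

3, 6, 8, 9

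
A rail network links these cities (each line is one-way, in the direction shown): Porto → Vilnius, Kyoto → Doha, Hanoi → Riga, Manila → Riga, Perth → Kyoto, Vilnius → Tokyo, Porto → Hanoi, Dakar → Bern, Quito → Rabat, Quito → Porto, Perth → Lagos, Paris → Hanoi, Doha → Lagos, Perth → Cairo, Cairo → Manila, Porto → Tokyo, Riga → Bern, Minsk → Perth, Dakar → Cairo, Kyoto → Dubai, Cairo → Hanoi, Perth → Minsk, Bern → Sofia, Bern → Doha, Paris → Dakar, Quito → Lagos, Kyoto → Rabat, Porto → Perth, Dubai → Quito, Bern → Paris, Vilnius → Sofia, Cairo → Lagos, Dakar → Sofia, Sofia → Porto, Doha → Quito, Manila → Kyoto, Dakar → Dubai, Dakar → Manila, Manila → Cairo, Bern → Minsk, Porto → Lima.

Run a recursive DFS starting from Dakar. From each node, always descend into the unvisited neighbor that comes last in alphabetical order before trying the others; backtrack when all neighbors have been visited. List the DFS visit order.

Dakar, Sofia, Porto, Vilnius, Tokyo, Perth, Minsk, Lagos, Kyoto, Rabat, Dubai, Quito, Doha, Cairo, Manila, Riga, Bern, Paris, Hanoi, Lima

Visit Dakar
Dakar → Sofia
Sofia → Porto
Porto → Vilnius
Vilnius → Tokyo
Porto → Perth
Perth → Minsk
Perth → Lagos
Perth → Kyoto
Kyoto → Rabat
Kyoto → Dubai
Dubai → Quito
Kyoto → Doha
Perth → Cairo
Cairo → Manila
Manila → Riga
Riga → Bern
Bern → Paris
Paris → Hanoi
Porto → Lima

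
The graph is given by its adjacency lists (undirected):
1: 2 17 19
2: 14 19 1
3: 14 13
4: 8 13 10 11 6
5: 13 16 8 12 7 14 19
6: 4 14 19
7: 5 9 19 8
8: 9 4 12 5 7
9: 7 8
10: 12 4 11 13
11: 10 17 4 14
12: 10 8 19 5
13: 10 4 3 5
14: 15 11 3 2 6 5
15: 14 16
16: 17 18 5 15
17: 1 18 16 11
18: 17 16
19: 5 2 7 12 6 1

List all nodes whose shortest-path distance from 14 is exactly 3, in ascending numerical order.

9, 18

Level 0: 14
Level 1: 2, 3, 5, 6, 11, 15
Level 2: 1, 4, 7, 8, 10, 12, 13, 16, 17, 19
Level 3: 9, 18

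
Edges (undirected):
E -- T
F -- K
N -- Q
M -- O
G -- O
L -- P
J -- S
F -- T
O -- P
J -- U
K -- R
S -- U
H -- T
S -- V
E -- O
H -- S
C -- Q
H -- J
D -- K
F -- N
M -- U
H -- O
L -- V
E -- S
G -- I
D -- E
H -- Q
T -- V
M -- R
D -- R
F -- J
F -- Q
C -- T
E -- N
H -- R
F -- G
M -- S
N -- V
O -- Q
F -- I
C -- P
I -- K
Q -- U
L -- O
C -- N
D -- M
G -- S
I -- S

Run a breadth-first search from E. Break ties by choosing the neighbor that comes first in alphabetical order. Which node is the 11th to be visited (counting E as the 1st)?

F

Visit E; enqueue D, N, O, S, T → queue [D, N, O, S, T]
Visit D; enqueue K, M, R → queue [N, O, S, T, K, M, R]
Visit N; enqueue C, F, Q, V → queue [O, S, T, K, M, R, C, F, Q, V]
Visit O; enqueue G, H, L, P → queue [S, T, K, M, R, C, F, Q, V, G, H, L, P]
Visit S; enqueue I, J, U → queue [T, K, M, R, C, F, Q, V, G, H, L, P, I, J, U]
Visit T → queue [K, M, R, C, F, Q, V, G, H, L, P, I, J, U]
Visit K → queue [M, R, C, F, Q, V, G, H, L, P, I, J, U]
Visit M → queue [R, C, F, Q, V, G, H, L, P, I, J, U]
Visit R → queue [C, F, Q, V, G, H, L, P, I, J, U]
Visit C → queue [F, Q, V, G, H, L, P, I, J, U]
Visit F → queue [Q, V, G, H, L, P, I, J, U]
Visit Q → queue [V, G, H, L, P, I, J, U]
Visit V → queue [G, H, L, P, I, J, U]
Visit G → queue [H, L, P, I, J, U]
Visit H → queue [L, P, I, J, U]
Visit L → queue [P, I, J, U]
Visit P → queue [I, J, U]
Visit I → queue [J, U]
Visit J → queue [U]
Visit U → queue []

Visit order: E, D, N, O, S, T, K, M, R, C, F, Q, V, G, H, L, P, I, J, U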